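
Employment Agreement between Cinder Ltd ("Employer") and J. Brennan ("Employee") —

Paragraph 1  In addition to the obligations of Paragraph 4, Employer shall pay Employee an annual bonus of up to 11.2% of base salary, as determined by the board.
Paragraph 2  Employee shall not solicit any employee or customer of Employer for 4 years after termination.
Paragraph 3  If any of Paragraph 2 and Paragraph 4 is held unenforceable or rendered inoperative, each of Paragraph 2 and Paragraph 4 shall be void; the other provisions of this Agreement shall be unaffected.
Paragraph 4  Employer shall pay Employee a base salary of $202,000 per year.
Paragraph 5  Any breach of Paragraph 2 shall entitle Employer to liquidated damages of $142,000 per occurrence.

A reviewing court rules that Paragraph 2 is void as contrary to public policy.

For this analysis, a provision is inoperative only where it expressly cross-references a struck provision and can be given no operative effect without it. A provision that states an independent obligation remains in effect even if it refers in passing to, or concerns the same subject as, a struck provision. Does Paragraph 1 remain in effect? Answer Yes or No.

Paragraph 2 is struck. The whole of Paragraph 5 is the liquidated-damages amount, defined by reference to Paragraph 2, so Paragraph 5 cannot stand once Paragraph 2 is removed. Paragraph 1 mentions Paragraph 4 but its own obligation stands independently of Paragraph 4, so Paragraph 1 is not affected. Paragraph 3 declares Paragraph 2 and Paragraph 4 mutually dependent; since one of them has fallen, all of them are of no effect. That brings down Paragraph 4 as well. The remainder continues in force under Paragraph 3. The provisions still in force are Paragraph 1 and Paragraph 3. Paragraph 1 is among the surviving provisions, so the answer is yes.

Yes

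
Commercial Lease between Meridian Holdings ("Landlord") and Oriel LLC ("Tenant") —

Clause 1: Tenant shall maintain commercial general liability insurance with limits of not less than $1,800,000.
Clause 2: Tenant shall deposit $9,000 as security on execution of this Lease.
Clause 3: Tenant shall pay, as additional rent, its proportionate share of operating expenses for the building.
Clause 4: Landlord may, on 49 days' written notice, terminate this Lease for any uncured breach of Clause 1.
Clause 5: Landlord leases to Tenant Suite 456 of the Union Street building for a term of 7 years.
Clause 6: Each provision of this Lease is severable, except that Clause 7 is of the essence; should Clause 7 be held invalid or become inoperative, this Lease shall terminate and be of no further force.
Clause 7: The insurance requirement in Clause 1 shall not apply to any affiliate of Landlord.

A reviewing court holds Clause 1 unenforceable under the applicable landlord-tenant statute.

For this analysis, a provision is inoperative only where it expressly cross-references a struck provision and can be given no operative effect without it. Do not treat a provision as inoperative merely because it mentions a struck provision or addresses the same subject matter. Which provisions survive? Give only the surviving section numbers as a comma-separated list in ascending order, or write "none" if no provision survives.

none

Clause 1 is struck. Clause 4 has no operative effect of its own apart from Clause 1 and is therefore inoperative. Clause 7 has no operative effect of its own apart from Clause 1 and is therefore inoperative. Clause 6 makes Clause 7 an essential term, and Clause 7 has been rendered inoperative by the cascade; under Clause 6, the entire Lease is therefore void. No provision of the Lease survives.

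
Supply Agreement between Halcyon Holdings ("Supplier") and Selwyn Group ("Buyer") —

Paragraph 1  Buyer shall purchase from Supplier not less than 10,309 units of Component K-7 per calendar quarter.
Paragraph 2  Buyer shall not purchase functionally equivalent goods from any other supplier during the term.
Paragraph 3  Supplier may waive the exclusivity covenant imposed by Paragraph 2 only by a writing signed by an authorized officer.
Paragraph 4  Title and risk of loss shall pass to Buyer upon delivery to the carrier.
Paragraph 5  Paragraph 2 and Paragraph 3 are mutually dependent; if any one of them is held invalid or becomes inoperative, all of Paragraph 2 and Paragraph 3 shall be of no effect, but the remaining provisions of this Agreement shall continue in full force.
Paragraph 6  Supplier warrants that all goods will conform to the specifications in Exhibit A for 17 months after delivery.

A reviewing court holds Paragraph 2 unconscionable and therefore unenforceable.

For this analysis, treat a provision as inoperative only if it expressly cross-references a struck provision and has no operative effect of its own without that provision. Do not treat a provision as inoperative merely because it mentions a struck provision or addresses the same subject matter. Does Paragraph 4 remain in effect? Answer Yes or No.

Paragraph 2 is struck. Paragraph 3 operates only by reference to Paragraph 2, so it falls with Paragraph 2. Paragraph 5 declares Paragraph 2 and Paragraph 3 mutually dependent; since one of them has fallen, all of them are of no effect. The remainder continues in force under Paragraph 5. Paragraph 1, Paragraph 4, Paragraph 5, and Paragraph 6 remain in effect. Paragraph 4 is among the surviving provisions, so the answer is yes.

Yes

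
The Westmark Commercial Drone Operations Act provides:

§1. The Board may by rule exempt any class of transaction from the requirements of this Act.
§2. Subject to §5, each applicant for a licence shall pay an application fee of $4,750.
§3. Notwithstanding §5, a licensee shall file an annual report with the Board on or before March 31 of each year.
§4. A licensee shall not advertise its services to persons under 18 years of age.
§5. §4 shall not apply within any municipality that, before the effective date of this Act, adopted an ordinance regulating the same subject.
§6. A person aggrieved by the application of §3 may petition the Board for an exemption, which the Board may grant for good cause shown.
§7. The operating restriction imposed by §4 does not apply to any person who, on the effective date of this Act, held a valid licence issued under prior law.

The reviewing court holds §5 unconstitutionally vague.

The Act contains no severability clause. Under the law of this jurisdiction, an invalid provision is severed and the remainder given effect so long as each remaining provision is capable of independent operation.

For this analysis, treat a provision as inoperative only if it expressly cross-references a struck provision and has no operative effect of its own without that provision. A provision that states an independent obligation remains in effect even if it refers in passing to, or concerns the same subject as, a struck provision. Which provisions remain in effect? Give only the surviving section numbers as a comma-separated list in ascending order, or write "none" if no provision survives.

§5 is struck. §3 mentions §5 but its own obligation stands independently of §5, so §3 is not affected. §2 mentions §5 but its own obligation stands independently of §5, so §2 is not affected. Nothing else in the Act is defined by reference to §5. With no severability clause, the stated default rule severs what cannot stand and enforces each remaining provision that can operate on its own. That leaves §1, §2, §3, §4, §6, and §7 in effect.

1, 2, 3, 4, 6, 7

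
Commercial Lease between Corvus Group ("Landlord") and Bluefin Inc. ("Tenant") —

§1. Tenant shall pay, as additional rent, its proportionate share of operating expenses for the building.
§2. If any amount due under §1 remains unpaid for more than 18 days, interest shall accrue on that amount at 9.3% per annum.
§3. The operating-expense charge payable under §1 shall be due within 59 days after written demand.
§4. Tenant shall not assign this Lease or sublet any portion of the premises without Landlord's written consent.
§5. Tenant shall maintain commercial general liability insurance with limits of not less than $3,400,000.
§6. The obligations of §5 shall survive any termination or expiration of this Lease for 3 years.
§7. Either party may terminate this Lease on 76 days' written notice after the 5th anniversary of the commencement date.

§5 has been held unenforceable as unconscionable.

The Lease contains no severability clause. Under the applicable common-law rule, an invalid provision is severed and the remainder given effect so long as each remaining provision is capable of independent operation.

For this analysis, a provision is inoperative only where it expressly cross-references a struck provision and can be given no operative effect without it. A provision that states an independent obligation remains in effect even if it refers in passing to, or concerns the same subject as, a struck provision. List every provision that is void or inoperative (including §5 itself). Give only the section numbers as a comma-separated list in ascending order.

§5 is struck. The only function of §6 is the survival period for §5, so it cannot stand once §5 is removed. With no severability clause, the stated default rule severs what cannot stand and enforces each remaining provision that can operate on its own. That leaves §1, §2, §3, §4, and §7 in effect.

5, 6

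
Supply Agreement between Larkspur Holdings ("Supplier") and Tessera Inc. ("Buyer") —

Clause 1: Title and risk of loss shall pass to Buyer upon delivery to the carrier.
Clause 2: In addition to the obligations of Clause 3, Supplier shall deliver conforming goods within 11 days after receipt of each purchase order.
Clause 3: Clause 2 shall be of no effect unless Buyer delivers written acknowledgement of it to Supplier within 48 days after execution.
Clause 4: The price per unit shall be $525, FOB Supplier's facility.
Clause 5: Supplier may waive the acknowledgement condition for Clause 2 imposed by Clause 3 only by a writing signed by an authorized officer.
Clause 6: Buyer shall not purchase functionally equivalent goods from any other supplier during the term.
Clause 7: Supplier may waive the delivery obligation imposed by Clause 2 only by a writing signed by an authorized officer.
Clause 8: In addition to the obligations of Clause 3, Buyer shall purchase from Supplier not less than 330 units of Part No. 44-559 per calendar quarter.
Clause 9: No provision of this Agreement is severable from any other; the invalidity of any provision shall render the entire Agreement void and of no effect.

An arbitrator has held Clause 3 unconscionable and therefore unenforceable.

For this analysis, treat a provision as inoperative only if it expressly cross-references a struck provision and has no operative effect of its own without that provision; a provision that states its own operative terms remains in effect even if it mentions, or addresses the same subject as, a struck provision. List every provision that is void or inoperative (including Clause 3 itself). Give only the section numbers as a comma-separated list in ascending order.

Clause 3 is struck. Clause 5 has no operative effect of its own apart from Clause 3 and is therefore inoperative. Clause 9 provides that the Agreement is not severable, so the invalidity of any one provision voids the entire Agreement. No provision of the Agreement survives.

1, 2, 3, 4, 5, 6, 7, 8, 9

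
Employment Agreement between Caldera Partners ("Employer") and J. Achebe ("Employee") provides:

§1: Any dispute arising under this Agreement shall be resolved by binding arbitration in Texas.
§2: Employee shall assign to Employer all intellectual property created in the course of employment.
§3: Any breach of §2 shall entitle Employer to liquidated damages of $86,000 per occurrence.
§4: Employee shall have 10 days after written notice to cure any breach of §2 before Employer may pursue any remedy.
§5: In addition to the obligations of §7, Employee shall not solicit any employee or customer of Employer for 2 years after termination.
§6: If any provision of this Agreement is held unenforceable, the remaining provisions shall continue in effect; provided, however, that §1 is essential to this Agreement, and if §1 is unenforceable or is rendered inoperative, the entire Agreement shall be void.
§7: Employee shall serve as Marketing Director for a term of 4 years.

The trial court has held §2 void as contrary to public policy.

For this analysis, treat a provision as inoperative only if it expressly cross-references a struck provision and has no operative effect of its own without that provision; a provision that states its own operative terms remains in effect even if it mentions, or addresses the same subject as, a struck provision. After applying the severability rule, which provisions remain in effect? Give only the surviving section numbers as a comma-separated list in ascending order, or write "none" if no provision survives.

1, 5, 6, 7

§2 is struck. §3 does nothing except set the liquidated-damages amount by reference to §2; with §2 gone it has no independent effect and is inoperative. §4 has no operative effect of its own apart from §2 and is therefore inoperative. §6 makes §1 an essential term, but §1 is unaffected, so the severability proviso in §6 preserves the remaining provisions. That leaves §1, §5, §6, and §7 in effect.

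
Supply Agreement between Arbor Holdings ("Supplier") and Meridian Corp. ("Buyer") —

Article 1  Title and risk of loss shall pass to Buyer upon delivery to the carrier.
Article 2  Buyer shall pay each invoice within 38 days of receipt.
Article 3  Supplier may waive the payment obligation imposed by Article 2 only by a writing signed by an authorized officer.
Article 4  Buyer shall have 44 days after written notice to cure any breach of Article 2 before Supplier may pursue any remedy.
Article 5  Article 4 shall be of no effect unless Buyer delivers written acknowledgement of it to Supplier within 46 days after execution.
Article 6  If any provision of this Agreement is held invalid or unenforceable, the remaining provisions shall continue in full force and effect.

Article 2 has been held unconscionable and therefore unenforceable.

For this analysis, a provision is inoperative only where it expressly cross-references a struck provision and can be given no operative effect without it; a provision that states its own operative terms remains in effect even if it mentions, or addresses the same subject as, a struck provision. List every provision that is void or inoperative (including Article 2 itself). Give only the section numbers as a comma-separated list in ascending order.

Article 2 is struck. The only function of Article 3 is the waiver condition for Article 2, so it cannot stand once Article 2 is removed. Article 4 merely fixes the cure period for breach of Article 2; with Article 2 gone it has nothing to operate on and falls away. Article 5 has no operative effect of its own apart from Article 4 and is therefore inoperative. Article 6 is a severability clause and preserves every provision that can still be given independent effect. Article 1 and Article 6 remain in effect.

2, 3, 4, 5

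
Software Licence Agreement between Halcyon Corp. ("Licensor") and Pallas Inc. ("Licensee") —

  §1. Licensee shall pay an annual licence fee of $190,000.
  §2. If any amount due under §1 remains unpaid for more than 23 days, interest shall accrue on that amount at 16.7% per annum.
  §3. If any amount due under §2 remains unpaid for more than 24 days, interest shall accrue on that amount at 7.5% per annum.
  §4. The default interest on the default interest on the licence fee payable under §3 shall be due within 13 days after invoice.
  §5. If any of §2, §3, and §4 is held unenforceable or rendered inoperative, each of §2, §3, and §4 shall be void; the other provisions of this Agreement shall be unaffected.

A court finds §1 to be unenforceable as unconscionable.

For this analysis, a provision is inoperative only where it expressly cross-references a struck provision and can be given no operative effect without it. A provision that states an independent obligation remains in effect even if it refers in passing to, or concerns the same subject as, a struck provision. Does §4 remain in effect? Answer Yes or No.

§1 is struck. The whole of §2 is the default interest on the licence fee, defined by reference to §1, so §2 cannot stand once §1 is removed. §3 has no operative effect of its own apart from §2 and is therefore inoperative. §4 has no operative effect of its own apart from §3 and is therefore inoperative. §5 declares §2, §3, and §4 mutually dependent; since one of them has fallen, all of them are of no effect. The remainder continues in force under §5. Only §5 remains in effect. §4 is among the inoperative provisions, so the answer is no.

No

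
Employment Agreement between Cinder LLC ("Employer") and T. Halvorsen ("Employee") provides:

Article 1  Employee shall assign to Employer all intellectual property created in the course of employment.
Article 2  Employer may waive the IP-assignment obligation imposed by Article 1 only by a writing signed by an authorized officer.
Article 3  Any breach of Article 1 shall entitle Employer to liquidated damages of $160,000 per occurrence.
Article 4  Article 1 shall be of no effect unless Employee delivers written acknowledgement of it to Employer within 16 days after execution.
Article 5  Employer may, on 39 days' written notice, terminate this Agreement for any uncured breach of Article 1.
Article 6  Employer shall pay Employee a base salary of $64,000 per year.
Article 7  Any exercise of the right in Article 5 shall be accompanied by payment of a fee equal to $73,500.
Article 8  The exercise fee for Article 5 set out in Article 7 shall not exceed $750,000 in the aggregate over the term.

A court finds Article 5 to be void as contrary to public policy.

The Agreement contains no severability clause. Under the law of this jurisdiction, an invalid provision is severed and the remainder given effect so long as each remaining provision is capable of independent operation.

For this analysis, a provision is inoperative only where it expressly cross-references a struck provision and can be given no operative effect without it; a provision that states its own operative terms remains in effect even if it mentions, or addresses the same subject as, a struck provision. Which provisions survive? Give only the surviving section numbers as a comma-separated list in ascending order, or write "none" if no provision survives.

Article 5 is struck. The only function of Article 7 is the exercise fee for Article 5, so it cannot stand once Article 5 is removed. The whole of Article 8 is the aggregate cap on the exercise fee for Article 5, defined by reference to Article 7, so Article 8 cannot stand once Article 7 is removed. Under the stated default rule, only provisions that cannot operate independently fall away; the rest are enforced. That leaves Article 1, Article 2, Article 3, Article 4, and Article 6 in effect.

1, 2, 3, 4, 6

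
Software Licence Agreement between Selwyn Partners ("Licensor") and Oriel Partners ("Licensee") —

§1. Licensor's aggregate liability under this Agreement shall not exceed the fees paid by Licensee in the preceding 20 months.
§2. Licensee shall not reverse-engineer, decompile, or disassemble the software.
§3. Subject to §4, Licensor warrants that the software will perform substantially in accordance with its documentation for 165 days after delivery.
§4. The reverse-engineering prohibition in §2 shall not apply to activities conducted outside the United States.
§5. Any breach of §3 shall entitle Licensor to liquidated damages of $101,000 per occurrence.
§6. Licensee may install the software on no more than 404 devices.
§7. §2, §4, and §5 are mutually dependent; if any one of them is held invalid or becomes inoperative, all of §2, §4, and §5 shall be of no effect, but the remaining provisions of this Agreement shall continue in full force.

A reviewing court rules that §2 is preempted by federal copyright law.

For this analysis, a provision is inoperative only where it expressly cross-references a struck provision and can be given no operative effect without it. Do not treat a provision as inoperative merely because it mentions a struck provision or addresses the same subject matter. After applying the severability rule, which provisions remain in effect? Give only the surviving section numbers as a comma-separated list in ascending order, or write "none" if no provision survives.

§2 is struck. §4 operates only by reference to §2, so it falls with §2. Although §3 refers to §4, its operative terms do not depend on §4, so it remains in effect. §7 declares §2, §4, and §5 mutually dependent; since one of them has fallen, all of them are of no effect. That brings down §5 as well. The remainder continues in force under §7. The provisions still in force are §1, §3, §6, and §7.

1, 3, 6, 7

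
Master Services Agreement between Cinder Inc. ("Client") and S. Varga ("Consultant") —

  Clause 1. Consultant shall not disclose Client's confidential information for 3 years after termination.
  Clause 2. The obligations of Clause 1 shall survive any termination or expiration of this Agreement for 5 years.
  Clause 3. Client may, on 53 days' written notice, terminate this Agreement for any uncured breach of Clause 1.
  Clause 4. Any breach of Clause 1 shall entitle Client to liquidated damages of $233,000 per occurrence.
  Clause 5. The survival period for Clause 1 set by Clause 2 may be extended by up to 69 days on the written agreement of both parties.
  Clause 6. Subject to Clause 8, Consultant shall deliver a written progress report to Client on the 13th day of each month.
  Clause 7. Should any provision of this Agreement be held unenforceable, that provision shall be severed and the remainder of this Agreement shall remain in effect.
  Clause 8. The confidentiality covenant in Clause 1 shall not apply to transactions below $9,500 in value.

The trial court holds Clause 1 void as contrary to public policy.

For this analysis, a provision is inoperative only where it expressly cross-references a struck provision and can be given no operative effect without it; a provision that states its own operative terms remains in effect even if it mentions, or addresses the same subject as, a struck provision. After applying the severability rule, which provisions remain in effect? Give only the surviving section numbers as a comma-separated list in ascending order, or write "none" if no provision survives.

6, 7

Clause 1 is struck. Clause 2 has no operative effect of its own apart from Clause 1 and is therefore inoperative. Clause 3 operates only by reference to Clause 1, so it falls with Clause 1. Clause 4 does nothing except set the liquidated-damages amount by reference to Clause 1; with Clause 1 gone it has no independent effect and is inoperative. Clause 8 has no operative effect of its own apart from Clause 1 and is therefore inoperative. Clause 5 operates only by reference to Clause 2, so it falls with Clause 2. Clause 6 mentions Clause 8 but its own obligation stands independently of Clause 8, so Clause 6 is not affected. Clause 7 is a severability clause and preserves every provision that can still be given independent effect. The provisions still in force are Clause 6 and Clause 7.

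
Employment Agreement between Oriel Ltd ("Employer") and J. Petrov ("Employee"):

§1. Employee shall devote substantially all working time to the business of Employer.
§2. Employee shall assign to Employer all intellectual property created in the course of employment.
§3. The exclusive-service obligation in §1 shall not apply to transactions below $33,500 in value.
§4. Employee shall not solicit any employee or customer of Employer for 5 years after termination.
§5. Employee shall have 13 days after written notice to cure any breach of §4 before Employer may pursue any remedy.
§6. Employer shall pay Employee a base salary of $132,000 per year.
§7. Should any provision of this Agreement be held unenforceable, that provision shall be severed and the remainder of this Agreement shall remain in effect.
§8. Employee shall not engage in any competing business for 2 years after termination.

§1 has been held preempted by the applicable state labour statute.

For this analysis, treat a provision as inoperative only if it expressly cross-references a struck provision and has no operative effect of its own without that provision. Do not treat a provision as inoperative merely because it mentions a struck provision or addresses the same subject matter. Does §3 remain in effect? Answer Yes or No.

No

§1 is struck. The whole of §3 is the carve-out from the exclusive-service obligation, defined by reference to §1, so §3 cannot stand once §1 is removed. Under the severability clause in §7, the remaining provisions continue in force. §2, §4, §5, §6, §7, and §8 remain in effect. §3 is among the inoperative provisions, so the answer is no.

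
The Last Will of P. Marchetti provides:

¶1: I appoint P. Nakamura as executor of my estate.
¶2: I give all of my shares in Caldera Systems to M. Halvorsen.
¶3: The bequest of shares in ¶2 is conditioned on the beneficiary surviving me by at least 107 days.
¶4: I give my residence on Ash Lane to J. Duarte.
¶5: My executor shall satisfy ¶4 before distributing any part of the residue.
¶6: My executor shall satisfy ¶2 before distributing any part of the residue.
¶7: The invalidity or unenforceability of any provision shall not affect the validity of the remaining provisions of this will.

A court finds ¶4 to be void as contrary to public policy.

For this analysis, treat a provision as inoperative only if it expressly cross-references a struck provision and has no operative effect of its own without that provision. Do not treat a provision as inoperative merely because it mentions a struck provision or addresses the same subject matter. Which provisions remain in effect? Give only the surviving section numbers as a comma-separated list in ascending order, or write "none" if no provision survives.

¶4 is struck. ¶5 merely fixes the priority direction for ¶4; with ¶4 gone it has nothing to operate on and falls away. ¶7 is a severability clause and preserves every provision that can still be given independent effect. The provisions still in force are ¶1, ¶2, ¶3, ¶6, and ¶7.

1, 2, 3, 6, 7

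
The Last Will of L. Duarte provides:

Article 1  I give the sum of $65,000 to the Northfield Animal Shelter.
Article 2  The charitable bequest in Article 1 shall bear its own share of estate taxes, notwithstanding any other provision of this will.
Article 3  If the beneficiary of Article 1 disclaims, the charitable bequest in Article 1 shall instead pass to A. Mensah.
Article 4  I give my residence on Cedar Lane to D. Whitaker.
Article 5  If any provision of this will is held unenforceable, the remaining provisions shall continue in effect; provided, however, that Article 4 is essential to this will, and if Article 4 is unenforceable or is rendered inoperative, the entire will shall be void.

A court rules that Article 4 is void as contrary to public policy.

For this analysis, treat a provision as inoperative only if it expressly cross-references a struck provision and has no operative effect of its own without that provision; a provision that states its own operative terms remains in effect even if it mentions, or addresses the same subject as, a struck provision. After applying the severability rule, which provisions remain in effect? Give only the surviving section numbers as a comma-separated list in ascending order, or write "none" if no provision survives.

Article 4 is struck. No other provision's operative terms depend on Article 4. Article 5 makes Article 4 an essential term, and Article 4 is the provision held invalid; under Article 5, the entire will is therefore void. No provision of the will survives.

none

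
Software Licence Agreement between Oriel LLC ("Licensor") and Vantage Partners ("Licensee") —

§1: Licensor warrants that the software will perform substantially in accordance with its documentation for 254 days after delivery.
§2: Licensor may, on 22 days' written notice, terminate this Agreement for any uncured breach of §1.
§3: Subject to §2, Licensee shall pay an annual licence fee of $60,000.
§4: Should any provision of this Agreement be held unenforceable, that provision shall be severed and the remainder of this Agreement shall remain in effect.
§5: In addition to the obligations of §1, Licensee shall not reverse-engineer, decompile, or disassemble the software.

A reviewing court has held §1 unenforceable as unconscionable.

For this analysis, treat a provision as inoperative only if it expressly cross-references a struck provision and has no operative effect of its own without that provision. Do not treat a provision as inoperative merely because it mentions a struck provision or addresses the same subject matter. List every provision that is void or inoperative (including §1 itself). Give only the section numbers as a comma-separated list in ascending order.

1, 2

§1 is struck. §2 operates only by reference to §1, so it falls with §1. Although §5 refers to §1, its operative terms do not depend on §1, so it remains in effect. §3 mentions §2 but its own obligation stands independently of §2, so §3 is not affected. Under the severability clause in §4, the remaining provisions continue in force. The provisions still in force are §3, §4, and §5.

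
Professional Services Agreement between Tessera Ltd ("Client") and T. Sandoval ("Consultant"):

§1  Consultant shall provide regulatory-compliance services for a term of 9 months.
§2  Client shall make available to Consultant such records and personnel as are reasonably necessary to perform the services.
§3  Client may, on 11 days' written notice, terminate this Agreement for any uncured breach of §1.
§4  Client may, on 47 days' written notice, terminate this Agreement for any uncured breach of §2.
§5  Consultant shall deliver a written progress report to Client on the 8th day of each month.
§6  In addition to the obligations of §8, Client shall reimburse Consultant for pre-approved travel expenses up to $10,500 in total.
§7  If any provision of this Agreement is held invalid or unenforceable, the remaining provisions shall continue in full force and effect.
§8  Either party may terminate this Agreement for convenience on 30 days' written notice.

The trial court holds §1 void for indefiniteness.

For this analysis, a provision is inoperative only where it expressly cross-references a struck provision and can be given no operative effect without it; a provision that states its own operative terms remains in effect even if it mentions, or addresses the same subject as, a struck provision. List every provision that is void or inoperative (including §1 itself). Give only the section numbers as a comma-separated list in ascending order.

§1 is struck. §3 has no operative effect of its own apart from §1 and is therefore inoperative. Under the severability clause in §7, the remaining provisions continue in force. The provisions still in force are §2, §4, §5, §6, §7, and §8.

1, 3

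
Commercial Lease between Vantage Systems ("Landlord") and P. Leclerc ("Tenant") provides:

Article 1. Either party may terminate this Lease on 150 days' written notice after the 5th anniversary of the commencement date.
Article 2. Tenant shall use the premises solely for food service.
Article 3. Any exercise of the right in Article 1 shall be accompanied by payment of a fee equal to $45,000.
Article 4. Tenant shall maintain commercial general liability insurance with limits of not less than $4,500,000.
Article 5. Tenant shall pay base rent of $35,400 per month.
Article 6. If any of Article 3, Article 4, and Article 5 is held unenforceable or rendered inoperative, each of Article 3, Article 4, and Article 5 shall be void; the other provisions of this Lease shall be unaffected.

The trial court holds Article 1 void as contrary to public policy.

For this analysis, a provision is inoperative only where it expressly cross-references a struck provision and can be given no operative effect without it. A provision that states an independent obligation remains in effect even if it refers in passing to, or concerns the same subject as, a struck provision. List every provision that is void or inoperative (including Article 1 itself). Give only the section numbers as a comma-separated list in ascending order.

1, 3, 4, 5

Article 1 is struck. Article 3 has no operative effect of its own apart from Article 1 and is therefore inoperative. Article 6 declares Article 3, Article 4, and Article 5 mutually dependent; since one of them has fallen, all of them are of no effect. That brings down Article 4 and Article 5 as well. The remainder continues in force under Article 6. That leaves Article 2 and Article 6 in effect.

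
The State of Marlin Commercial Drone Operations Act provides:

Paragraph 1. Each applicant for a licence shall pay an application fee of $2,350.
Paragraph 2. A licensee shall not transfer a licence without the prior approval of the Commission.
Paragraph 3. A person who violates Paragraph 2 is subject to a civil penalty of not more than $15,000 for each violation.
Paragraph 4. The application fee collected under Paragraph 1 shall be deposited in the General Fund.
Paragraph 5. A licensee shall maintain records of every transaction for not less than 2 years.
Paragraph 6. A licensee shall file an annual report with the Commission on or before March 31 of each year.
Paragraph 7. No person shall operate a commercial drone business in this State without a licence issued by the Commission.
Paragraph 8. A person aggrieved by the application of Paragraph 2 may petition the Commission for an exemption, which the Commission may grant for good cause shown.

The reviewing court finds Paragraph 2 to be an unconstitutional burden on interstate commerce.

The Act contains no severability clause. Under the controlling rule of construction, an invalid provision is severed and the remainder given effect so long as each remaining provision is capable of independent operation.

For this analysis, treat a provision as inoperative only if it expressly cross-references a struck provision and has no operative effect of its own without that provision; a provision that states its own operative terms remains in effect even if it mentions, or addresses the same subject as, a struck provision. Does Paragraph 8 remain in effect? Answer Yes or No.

Paragraph 2 is struck. The only function of Paragraph 3 is the civil penalty for violating Paragraph 2, so it cannot stand once Paragraph 2 is removed. Paragraph 8 operates only by reference to Paragraph 2, so it falls with Paragraph 2. Under the stated default rule, only provisions that cannot operate independently fall away; the rest are enforced. Paragraph 1, Paragraph 4, Paragraph 5, Paragraph 6, and Paragraph 7 remain in effect. Paragraph 8 is among the inoperative provisions, so the answer is no.

No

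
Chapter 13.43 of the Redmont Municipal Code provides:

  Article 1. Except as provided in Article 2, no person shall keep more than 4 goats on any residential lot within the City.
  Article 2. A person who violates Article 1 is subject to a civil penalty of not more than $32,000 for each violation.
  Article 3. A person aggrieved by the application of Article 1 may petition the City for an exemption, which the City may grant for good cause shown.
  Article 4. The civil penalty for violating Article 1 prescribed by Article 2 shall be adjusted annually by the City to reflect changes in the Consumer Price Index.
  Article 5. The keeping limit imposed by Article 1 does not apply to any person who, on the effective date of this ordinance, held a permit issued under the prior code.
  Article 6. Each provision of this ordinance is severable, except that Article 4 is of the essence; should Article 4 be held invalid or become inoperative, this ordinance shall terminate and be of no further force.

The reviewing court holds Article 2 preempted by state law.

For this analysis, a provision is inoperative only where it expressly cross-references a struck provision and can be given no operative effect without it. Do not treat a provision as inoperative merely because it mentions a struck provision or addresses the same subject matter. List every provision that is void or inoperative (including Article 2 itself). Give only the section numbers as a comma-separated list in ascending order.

1, 2, 3, 4, 5, 6

Article 2 is struck. Article 4 has no operative effect of its own apart from Article 2 and is therefore inoperative. Article 6 makes Article 4 an essential term, and Article 4 has been rendered inoperative by the cascade; under Article 6, the entire ordinance is therefore void. No provision of the ordinance survives.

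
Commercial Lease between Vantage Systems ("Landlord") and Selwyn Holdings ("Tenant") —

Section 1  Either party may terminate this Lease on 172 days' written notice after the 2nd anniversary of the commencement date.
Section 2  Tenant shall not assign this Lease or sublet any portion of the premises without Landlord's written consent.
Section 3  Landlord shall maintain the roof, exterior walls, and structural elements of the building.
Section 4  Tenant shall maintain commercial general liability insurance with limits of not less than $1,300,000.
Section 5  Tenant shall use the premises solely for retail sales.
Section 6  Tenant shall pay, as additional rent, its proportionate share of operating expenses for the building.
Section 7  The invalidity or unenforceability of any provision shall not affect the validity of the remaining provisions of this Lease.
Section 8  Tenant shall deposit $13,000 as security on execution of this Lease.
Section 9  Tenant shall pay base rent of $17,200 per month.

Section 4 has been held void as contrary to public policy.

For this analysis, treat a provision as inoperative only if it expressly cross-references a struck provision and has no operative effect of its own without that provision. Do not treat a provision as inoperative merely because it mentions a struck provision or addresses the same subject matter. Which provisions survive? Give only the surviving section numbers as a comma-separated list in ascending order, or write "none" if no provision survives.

1, 2, 3, 5, 6, 7, 8, 9

Section 4 is struck. No other provision's operative terms depend on Section 4. Section 7 is a severability clause and preserves every provision that can still be given independent effect. That leaves Section 1, Section 2, Section 3, Section 5, Section 6, Section 7, Section 8, and Section 9 in effect.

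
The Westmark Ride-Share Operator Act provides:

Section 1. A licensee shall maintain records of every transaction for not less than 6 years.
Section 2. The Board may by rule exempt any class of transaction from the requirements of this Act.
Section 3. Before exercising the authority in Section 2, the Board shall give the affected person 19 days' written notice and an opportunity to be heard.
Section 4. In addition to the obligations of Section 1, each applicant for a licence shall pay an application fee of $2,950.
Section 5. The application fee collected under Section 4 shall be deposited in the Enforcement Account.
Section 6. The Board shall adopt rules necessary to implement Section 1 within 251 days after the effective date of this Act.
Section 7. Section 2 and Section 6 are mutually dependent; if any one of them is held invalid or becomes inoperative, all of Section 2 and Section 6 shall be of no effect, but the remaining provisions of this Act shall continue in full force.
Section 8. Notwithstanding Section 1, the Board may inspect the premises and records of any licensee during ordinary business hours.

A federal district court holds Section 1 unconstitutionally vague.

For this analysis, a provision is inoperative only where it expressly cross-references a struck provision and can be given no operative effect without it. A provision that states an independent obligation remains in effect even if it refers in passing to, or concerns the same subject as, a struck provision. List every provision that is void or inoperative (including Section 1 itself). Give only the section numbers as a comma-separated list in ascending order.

Section 1 is struck. Section 6 merely fixes the rulemaking mandate for Section 1; with Section 1 gone it has nothing to operate on and falls away. Although Section 4 refers to Section 1, its operative terms do not depend on Section 1, so it remains in effect. Section 8 mentions Section 1 but its own obligation stands independently of Section 1, so Section 8 is not affected. Section 7 declares Section 2 and Section 6 mutually dependent; since one of them has fallen, all of them are of no effect. That brings down Section 2 as well. Section 3 in turn depends solely on a provision now struck and likewise falls. The remainder continues in force under Section 7. Section 4, Section 5, Section 7, and Section 8 remain in effect.

1, 2, 3, 6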